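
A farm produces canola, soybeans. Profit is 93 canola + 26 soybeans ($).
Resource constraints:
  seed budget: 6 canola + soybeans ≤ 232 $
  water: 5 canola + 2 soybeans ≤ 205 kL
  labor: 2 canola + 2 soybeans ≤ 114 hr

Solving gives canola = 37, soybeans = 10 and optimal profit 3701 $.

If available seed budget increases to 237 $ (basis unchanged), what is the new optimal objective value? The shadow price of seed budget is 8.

3741

Δb = 5, so new z* = 3701 + (8)·(5) = 3701 + 40 = 3741.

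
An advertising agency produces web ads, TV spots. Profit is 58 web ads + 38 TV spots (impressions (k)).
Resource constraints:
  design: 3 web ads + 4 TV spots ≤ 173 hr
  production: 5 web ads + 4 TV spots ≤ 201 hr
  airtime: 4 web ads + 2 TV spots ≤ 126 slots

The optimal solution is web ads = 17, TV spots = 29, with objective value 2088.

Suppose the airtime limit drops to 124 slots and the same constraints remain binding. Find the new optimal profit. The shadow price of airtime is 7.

Δb = -2, so new z* = 2088 + (7)·(-2) = 2088 − 14 = 2074.

2074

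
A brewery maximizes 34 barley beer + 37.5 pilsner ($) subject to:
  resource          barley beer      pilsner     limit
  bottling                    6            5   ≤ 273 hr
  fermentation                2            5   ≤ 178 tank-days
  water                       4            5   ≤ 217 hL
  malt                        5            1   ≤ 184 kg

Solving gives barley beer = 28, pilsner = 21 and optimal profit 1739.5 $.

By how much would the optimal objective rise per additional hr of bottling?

2

At the optimum: bottling uses 273 of 273 (binding); fermentation uses 161 of 178 (slack = 17); water uses 217 of 217 (binding); malt uses 161 of 184 (slack = 23).
By complementary slackness, y = 0 for the non-binding constraints.
Dual feasibility on the basic columns requires 6·y_bottling + 4·y_water = 34, 5·y_bottling + 5·y_water = 37.5.
Solving: y_bottling = 2, y_water = 5.5.
Shadow price of bottling = 2.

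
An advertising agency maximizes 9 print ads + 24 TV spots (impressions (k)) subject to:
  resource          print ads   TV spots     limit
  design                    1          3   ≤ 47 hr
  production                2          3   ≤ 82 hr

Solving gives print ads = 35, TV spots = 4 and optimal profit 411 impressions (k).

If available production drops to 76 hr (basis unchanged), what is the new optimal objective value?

Check each constraint at x*: design 47/47 (tight); production 82/82 (tight).
The binding rows give the dual system: 1·y_design + 2·y_production = 9 and 3·y_design + 3·y_production = 24.
→ y_design = 7 and y_production = 1.
Δz = y_production·Δb = 1 × (-6) = -6, so new z* = 411 − 6 = 405.

405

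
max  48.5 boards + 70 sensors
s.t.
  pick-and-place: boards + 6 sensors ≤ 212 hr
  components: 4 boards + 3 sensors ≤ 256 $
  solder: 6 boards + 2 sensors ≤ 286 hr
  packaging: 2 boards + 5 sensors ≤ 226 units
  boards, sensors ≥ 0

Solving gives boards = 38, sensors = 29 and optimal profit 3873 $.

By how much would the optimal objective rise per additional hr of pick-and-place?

Binding: pick-and-place and solder. Non-binding: components (17 unused), packaging (5 unused).
Slack constraints have shadow price 0 (complementary slackness).
Dual feasibility on the basic columns requires 1·y_pick-and-place + 6·y_solder = 48.5, 6·y_pick-and-place + 2·y_solder = 70.
Solving: y_pick-and-place = 9.5, y_solder = 6.5.
Shadow price of pick-and-place = 9.5.

9.5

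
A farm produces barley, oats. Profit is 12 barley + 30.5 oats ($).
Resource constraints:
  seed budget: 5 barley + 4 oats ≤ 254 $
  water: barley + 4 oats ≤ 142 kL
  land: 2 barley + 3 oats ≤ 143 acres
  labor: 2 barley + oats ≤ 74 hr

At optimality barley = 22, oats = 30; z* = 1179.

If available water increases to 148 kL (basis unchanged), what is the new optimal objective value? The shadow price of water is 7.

Δb = 6, so new z* = 1179 + (7)·(6) = 1179 + 42 = 1221.

1221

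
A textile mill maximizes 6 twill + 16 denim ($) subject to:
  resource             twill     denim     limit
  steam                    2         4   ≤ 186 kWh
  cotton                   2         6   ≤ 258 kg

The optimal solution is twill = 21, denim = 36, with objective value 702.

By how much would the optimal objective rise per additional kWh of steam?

1

At the optimum: steam uses 186 of 186 (binding); cotton uses 258 of 258 (binding).
Dual feasibility on the basic columns requires 2·y_steam + 2·y_cotton = 6, 4·y_steam + 6·y_cotton = 16.
This yields shadow prices y_steam = 1, y_cotton = 2.
Shadow price of steam = 1.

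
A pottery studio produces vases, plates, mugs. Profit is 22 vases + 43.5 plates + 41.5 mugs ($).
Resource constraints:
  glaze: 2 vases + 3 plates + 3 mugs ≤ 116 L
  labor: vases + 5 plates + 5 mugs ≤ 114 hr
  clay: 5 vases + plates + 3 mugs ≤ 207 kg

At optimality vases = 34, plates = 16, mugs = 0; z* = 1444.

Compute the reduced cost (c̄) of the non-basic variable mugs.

At the optimum: glaze uses 116 of 116 (binding); labor uses 114 of 114 (binding); clay uses 186 of 207 (slack = 21).
Slack constraints have shadow price 0 (complementary slackness).
From A_Bᵀ y = c: 2·y_glaze + 1·y_labor = 22; 3·y_glaze + 5·y_labor = 43.5.
→ y_glaze = 9.5 and y_labor = 3.
Reduced cost of mugs: c₃ − yᵀa₃ = 41.5 − (9.5·3 + 3·5) = 41.5 − 43.5 = -2.

-2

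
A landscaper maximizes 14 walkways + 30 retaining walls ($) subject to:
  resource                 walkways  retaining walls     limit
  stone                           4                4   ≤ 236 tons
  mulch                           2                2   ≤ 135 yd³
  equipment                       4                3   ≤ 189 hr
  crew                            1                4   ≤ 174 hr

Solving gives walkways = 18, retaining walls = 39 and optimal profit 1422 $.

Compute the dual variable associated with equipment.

2

At the optimum: stone uses 228 of 236 (slack = 8); mulch uses 114 of 135 (slack = 21); equipment uses 189 of 189 (binding); crew uses 174 of 174 (binding).
By complementary slackness, y = 0 for the non-binding constraints.
The binding rows give the dual system: 4·y_equipment + 1·y_crew = 14 and 3·y_equipment + 4·y_crew = 30.
This yields shadow prices y_equipment = 2, y_crew = 6.
Shadow price of equipment = 2.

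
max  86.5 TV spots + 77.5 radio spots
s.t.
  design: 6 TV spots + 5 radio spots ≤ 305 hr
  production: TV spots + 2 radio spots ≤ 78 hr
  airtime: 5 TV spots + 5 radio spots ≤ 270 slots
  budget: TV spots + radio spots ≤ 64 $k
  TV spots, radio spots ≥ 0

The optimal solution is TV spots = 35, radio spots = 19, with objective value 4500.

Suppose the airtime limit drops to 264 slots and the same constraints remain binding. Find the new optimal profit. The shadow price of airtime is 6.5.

4461

Δb = -6, so new z* = 4500 + (6.5)·(-6) = 4500 − 39 = 4461.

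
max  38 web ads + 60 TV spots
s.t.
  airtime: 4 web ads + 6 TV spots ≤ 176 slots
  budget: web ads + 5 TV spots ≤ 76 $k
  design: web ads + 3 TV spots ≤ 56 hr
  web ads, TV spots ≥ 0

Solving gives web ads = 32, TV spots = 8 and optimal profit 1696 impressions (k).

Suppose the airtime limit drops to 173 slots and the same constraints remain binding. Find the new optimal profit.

1669

Binding: airtime and design. Non-binding: budget (4 unused).
By complementary slackness, y = 0 for the non-binding constraint.
Dual feasibility on the basic columns requires 4·y_airtime + 1·y_design = 38, 6·y_airtime + 3·y_design = 60.
Solving: y_airtime = 9, y_design = 2.
Δz = y_airtime·Δb = 9 × (-3) = -27, so new z* = 1696 − 27 = 1669.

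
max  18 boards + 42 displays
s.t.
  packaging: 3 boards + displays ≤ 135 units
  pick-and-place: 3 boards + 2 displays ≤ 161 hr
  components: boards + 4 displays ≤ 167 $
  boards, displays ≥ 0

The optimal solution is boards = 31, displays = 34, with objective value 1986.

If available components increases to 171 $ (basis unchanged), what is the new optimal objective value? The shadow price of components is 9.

2022

Δb = 4, so new z* = 1986 + (9)·(4) = 1986 + 36 = 2022.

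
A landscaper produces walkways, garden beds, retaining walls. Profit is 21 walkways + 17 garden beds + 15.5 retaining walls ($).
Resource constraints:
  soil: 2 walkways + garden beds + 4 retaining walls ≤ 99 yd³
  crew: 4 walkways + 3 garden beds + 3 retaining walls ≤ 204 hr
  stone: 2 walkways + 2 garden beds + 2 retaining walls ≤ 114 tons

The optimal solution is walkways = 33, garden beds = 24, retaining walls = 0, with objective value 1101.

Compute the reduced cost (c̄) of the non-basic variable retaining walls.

-1.5

At the optimum: soil uses 90 of 99 (slack = 9); crew uses 204 of 204 (binding); stone uses 114 of 114 (binding).
Since soil is not tight, its dual is 0.
Dual feasibility on the basic columns requires 4·y_crew + 2·y_stone = 21, 3·y_crew + 2·y_stone = 17.
→ y_crew = 4 and y_stone = 2.5.
Reduced cost of retaining walls: c₃ − yᵀa₃ = 15.5 − (4·3 + 2.5·2) = 15.5 − 17 = -1.5.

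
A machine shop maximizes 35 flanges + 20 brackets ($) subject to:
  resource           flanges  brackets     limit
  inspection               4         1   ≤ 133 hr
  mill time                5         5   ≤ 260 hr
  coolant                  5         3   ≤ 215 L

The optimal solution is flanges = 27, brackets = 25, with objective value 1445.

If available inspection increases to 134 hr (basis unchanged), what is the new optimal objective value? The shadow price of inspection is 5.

Δb = 1, so new z* = 1445 + (5)·(1) = 1445 + 5 = 1450.

1450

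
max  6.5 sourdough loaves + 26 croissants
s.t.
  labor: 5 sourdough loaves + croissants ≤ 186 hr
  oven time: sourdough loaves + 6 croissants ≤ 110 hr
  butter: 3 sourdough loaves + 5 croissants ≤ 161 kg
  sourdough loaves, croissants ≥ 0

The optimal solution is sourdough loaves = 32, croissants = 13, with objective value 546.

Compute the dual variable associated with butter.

1

Binding: oven time and butter. Non-binding: labor (13 unused).
By complementary slackness, y = 0 for the non-binding constraint.
The binding rows give the dual system: 1·y_oven time + 3·y_butter = 6.5 and 6·y_oven time + 5·y_butter = 26.
Solving: y_oven time = 3.5, y_butter = 1.
Shadow price of butter = 1.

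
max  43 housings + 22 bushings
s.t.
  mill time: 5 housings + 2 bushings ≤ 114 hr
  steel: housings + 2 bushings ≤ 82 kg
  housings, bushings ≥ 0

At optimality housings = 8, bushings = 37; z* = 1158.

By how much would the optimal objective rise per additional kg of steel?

3

Check each constraint at x*: mill time 114/114 (tight); steel 82/82 (tight).
Dual feasibility on the basic columns requires 5·y_mill time + 1·y_steel = 43, 2·y_mill time + 2·y_steel = 22.
Solving: y_mill time = 8, y_steel = 3.
Shadow price of steel = 3.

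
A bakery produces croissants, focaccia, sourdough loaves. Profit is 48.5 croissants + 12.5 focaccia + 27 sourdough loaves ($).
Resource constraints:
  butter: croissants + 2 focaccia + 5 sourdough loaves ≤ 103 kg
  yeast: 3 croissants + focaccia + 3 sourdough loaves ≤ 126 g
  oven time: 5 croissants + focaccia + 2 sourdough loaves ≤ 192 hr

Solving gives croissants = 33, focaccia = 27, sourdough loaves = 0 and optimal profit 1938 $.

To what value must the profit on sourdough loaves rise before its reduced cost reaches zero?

Check each constraint at x*: butter 87/103 (slack 16); yeast 126/126 (tight); oven time 192/192 (tight).
Slack constraints have shadow price 0 (complementary slackness).
The binding rows give the dual system: 3·y_yeast + 5·y_oven time = 48.5 and 1·y_yeast + 1·y_oven time = 12.5.
Solving: y_yeast = 7, y_oven time = 5.5.
sourdough loaves enters the basis when its profit ≥ yᵀa₃ = 7·3 + 5.5·2 = 32.

32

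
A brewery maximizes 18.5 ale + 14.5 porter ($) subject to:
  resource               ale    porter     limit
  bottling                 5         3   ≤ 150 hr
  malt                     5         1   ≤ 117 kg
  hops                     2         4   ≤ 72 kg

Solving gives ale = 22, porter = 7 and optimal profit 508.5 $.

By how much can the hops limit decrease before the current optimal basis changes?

Binding constraints: malt, hops. The basis is B = [[5,1],[2,4]] with det 18.
Per unit decrease in hops, x* moves by d = (0.0556, -0.2778).
The basis stays optimal until porter reaches 0; allowable decrease = 25.2 kg.

25.2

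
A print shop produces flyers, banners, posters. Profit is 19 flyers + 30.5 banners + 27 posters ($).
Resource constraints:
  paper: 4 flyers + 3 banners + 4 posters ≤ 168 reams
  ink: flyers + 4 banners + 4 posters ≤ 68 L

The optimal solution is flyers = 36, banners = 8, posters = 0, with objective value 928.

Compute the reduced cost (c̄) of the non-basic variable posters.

At the optimum: paper uses 168 of 168 (binding); ink uses 68 of 68 (binding).
Dual feasibility on the basic columns requires 4·y_paper + 1·y_ink = 19, 3·y_paper + 4·y_ink = 30.5.
→ y_paper = 3.5 and y_ink = 5.
Reduced cost of posters: c₃ − yᵀa₃ = 27 − (3.5·4 + 5·4) = 27 − 34 = -7.

-7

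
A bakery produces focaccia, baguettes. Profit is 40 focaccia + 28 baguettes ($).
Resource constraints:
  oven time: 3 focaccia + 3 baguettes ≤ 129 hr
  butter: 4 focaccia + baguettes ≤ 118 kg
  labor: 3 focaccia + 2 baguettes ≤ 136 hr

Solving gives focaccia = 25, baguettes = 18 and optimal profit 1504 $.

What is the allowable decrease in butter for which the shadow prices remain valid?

75

Binding constraints: oven time, butter. The basis is B = [[3,3],[4,1]] with det -9.
Per unit decrease in butter, x* moves by d = (-0.3333, 0.3333).
The basis stays optimal until focaccia reaches 0; allowable decrease = 75 kg.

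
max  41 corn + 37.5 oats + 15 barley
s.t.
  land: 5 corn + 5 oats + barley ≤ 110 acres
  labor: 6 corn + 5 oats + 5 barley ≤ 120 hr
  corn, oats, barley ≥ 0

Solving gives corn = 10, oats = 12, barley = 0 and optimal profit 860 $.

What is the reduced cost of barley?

-6.5

Both land and labor are binding at x*.
Dual feasibility on the basic columns requires 5·y_land + 6·y_labor = 41, 5·y_land + 5·y_labor = 37.5.
Solving: y_land = 4, y_labor = 3.5.
Reduced cost of barley: c₃ − yᵀa₃ = 15 − (4·1 + 3.5·5) = 15 − 21.5 = -6.5.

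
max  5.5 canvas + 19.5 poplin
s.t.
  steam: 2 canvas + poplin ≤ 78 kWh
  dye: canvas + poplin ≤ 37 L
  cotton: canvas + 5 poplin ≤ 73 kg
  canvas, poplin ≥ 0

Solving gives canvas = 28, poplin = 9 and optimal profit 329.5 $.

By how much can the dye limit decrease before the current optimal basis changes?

22.4

Binding constraints: dye, cotton. The basis is B = [[1,1],[1,5]] with det 4.
Per unit decrease in dye, x* moves by d = (-1.25, 0.25).
The basis stays optimal until canvas reaches 0; allowable decrease = 22.4 L.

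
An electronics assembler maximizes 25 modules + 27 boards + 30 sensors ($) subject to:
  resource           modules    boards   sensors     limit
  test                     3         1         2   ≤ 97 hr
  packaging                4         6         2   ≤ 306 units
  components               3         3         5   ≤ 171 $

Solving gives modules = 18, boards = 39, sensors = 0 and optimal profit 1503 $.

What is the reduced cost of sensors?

-7

Binding: packaging and components. Non-binding: test (4 unused).
Since test is not tight, its dual is 0.
From A_Bᵀ y = c: 4·y_packaging + 3·y_components = 25; 6·y_packaging + 3·y_components = 27.
Solving: y_packaging = 1, y_components = 7.
Reduced cost of sensors: c₃ − yᵀa₃ = 30 − (1·2 + 7·5) = 30 − 37 = -7.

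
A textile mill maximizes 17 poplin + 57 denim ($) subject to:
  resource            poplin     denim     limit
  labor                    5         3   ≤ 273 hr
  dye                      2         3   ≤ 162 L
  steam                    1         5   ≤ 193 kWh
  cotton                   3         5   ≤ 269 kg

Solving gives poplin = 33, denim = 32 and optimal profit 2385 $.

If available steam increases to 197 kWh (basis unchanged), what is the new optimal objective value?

2421

Binding: dye and steam. Non-binding: labor (12 unused), cotton (10 unused).
Since labor, cotton are not tight, their duals are 0.
From A_Bᵀ y = c: 2·y_dye + 1·y_steam = 17; 3·y_dye + 5·y_steam = 57.
Solving: y_dye = 4, y_steam = 9.
Δz = y_steam·Δb = 9 × (4) = 36, so new z* = 2385 + 36 = 2421.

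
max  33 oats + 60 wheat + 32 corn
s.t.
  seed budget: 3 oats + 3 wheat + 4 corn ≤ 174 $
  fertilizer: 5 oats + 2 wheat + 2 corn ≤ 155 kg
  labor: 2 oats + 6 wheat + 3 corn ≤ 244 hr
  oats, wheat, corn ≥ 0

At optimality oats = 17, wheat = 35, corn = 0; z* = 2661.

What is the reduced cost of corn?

Check each constraint at x*: seed budget 156/174 (slack 18); fertilizer 155/155 (tight); labor 244/244 (tight).
Slack constraints have shadow price 0 (complementary slackness).
The binding rows give the dual system: 5·y_fertilizer + 2·y_labor = 33 and 2·y_fertilizer + 6·y_labor = 60.
→ y_fertilizer = 3 and y_labor = 9.
Reduced cost of corn: c₃ − yᵀa₃ = 32 − (3·2 + 9·3) = 32 − 33 = -1.

-1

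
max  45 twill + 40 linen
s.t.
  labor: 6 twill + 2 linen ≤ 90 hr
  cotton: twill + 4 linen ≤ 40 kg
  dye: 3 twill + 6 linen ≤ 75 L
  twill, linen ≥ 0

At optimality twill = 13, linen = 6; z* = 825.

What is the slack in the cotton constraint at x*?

cotton used = 1·13 + 4·6 = 37; slack = 40 − 37 = 3.

3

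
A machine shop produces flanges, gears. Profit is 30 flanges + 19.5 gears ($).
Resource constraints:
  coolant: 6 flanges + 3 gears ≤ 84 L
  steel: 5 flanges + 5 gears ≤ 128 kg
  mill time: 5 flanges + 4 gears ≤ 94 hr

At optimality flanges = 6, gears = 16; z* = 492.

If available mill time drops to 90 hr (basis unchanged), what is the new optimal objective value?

Check each constraint at x*: coolant 84/84 (tight); steel 110/128 (slack 18); mill time 94/94 (tight).
By complementary slackness, y = 0 for the non-binding constraint.
Dual feasibility on the basic columns requires 6·y_coolant + 5·y_mill time = 30, 3·y_coolant + 4·y_mill time = 19.5.
Solving: y_coolant = 2.5, y_mill time = 3.
Δz = y_mill time·Δb = 3 × (-4) = -12, so new z* = 492 − 12 = 480.

480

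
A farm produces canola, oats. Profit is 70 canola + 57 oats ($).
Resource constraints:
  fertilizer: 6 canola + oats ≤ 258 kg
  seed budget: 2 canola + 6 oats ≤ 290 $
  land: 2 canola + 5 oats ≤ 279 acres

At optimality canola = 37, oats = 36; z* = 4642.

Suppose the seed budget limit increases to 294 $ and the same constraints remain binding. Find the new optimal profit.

4674

Check each constraint at x*: fertilizer 258/258 (tight); seed budget 290/290 (tight); land 254/279 (slack 25).
By complementary slackness, y = 0 for the non-binding constraint.
Dual feasibility on the basic columns requires 6·y_fertilizer + 2·y_seed budget = 70, 1·y_fertilizer + 6·y_seed budget = 57.
→ y_fertilizer = 9 and y_seed budget = 8.
Δz = y_seed budget·Δb = 8 × (4) = 32, so new z* = 4642 + 32 = 4674.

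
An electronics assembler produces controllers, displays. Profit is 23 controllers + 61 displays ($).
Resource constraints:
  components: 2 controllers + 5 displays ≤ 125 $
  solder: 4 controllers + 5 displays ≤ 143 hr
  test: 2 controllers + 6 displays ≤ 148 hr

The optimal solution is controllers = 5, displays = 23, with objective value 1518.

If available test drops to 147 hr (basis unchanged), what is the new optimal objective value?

At the optimum: components uses 125 of 125 (binding); solder uses 135 of 143 (slack = 8); test uses 148 of 148 (binding).
Slack constraints have shadow price 0 (complementary slackness).
The binding rows give the dual system: 2·y_components + 2·y_test = 23 and 5·y_components + 6·y_test = 61.
Solving: y_components = 8, y_test = 3.5.
Δz = y_test·Δb = 3.5 × (-1) = -3.5, so new z* = 1518 − 3.5 = 1514.5.

1514.5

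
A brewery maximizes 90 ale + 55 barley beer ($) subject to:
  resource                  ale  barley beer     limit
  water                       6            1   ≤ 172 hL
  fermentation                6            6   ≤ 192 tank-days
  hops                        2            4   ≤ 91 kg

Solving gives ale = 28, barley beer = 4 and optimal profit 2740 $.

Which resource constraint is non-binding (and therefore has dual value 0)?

water: 172/172 (binding)
fermentation: 192/192 (binding)
hops: 72/91 (slack 19)
By complementary slackness, a constraint with positive slack has shadow price 0 → hops.

hops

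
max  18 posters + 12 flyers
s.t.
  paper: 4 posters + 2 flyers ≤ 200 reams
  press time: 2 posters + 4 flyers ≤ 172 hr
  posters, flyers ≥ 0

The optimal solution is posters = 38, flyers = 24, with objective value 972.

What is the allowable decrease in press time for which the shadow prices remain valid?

72

Binding constraints: paper, press time. The basis is B = [[4,2],[2,4]] with det 12.
Per unit decrease in press time, x* moves by d = (0.1667, -0.3333).
The basis stays optimal until flyers reaches 0; allowable decrease = 72 hr.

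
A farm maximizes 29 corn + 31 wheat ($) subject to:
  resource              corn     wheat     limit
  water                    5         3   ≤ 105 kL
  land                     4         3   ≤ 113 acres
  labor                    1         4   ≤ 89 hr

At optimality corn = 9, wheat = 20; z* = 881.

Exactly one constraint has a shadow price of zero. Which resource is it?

water: 105/105 (binding)
land: 96/113 (slack 17)
labor: 89/89 (binding)
By complementary slackness, a constraint with positive slack has shadow price 0 → land.

land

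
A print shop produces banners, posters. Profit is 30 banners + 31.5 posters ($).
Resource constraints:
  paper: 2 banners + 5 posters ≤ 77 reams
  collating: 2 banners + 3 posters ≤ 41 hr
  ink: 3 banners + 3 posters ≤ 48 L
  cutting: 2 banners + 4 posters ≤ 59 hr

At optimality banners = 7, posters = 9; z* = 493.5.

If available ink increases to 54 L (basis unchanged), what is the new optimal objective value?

Check each constraint at x*: paper 59/77 (slack 18); collating 41/41 (tight); ink 48/48 (tight); cutting 50/59 (slack 9).
Slack constraints have shadow price 0 (complementary slackness).
From A_Bᵀ y = c: 2·y_collating + 3·y_ink = 30; 3·y_collating + 3·y_ink = 31.5.
→ y_collating = 1.5 and y_ink = 9.
Δz = y_ink·Δb = 9 × (6) = 54, so new z* = 493.5 + 54 = 547.5.

547.5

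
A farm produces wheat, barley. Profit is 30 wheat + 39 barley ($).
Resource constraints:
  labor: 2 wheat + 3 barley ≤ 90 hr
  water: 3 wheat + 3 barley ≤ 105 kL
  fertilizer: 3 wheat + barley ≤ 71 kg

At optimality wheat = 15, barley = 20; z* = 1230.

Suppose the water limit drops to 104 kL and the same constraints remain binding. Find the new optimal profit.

1226

Binding: labor and water. Non-binding: fertilizer (6 unused).
Slack constraints have shadow price 0 (complementary slackness).
Dual feasibility on the basic columns requires 2·y_labor + 3·y_water = 30, 3·y_labor + 3·y_water = 39.
This yields shadow prices y_labor = 9, y_water = 4.
Δz = y_water·Δb = 4 × (-1) = -4, so new z* = 1230 − 4 = 1226.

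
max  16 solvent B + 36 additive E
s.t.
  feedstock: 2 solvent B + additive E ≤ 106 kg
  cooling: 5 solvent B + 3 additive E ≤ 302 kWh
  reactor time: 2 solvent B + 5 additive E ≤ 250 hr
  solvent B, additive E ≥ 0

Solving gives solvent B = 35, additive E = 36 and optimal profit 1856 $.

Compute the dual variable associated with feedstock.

1

Binding: feedstock and reactor time. Non-binding: cooling (19 unused).
By complementary slackness, y = 0 for the non-binding constraint.
From A_Bᵀ y = c: 2·y_feedstock + 2·y_reactor time = 16; 1·y_feedstock + 5·y_reactor time = 36.
This yields shadow prices y_feedstock = 1, y_reactor time = 7.
Shadow price of feedstock = 1.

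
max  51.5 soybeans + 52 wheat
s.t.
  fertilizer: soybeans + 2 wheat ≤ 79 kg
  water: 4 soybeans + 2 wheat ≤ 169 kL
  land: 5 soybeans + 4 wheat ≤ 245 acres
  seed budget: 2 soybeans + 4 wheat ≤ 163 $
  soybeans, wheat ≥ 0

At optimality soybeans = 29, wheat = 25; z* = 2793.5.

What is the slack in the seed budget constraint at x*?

seed budget used = 2·29 + 4·25 = 158; slack = 163 − 158 = 5.

5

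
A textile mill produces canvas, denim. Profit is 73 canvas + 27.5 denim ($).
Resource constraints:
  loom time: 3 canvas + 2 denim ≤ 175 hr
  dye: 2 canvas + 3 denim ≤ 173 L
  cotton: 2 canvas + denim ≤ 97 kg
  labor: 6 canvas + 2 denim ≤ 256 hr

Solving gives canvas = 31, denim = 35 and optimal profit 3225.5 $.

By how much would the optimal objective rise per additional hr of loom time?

0

Binding: cotton and labor. Non-binding: loom time (12 unused), dye (6 unused).
Slack constraints have shadow price 0 (complementary slackness).
Dual feasibility on the basic columns requires 2·y_cotton + 6·y_labor = 73, 1·y_cotton + 2·y_labor = 27.5.
This yields shadow prices y_cotton = 9.5, y_labor = 9.
Shadow price of loom time = 0.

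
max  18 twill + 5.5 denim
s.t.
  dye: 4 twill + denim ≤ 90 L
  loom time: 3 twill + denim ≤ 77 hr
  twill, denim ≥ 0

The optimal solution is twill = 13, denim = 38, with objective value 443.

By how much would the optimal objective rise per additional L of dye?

1.5

Both dye and loom time are binding at x*.
The binding rows give the dual system: 4·y_dye + 3·y_loom time = 18 and 1·y_dye + 1·y_loom time = 5.5.
This yields shadow prices y_dye = 1.5, y_loom time = 4.
Shadow price of dye = 1.5.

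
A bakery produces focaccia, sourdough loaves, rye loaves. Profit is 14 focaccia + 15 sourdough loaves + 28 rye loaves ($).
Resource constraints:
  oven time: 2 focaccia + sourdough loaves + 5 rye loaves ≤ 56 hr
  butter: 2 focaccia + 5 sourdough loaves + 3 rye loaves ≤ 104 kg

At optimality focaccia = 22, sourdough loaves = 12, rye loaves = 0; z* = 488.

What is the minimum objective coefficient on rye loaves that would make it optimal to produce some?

Both oven time and butter are binding at x*.
The binding rows give the dual system: 2·y_oven time + 2·y_butter = 14 and 1·y_oven time + 5·y_butter = 15.
Solving: y_oven time = 5, y_butter = 2.
rye loaves enters the basis when its profit ≥ yᵀa₃ = 5·5 + 2·3 = 31.

31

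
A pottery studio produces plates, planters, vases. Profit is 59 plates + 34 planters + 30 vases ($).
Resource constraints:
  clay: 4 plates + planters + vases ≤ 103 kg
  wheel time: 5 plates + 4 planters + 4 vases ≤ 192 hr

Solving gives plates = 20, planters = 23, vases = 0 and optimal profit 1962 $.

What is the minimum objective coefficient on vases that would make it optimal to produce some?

34

Check each constraint at x*: clay 103/103 (tight); wheel time 192/192 (tight).
From A_Bᵀ y = c: 4·y_clay + 5·y_wheel time = 59; 1·y_clay + 4·y_wheel time = 34.
→ y_clay = 6 and y_wheel time = 7.
vases enters the basis when its profit ≥ yᵀa₃ = 6·1 + 7·4 = 34.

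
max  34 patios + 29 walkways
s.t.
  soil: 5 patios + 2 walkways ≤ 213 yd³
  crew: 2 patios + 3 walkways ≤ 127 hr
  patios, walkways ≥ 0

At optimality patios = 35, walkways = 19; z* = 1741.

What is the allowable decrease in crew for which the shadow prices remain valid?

41.8

Binding constraints: soil, crew. The basis is B = [[5,2],[2,3]] with det 11.
Per unit decrease in crew, x* moves by d = (0.1818, -0.4545).
The basis stays optimal until walkways reaches 0; allowable decrease = 41.8 hr.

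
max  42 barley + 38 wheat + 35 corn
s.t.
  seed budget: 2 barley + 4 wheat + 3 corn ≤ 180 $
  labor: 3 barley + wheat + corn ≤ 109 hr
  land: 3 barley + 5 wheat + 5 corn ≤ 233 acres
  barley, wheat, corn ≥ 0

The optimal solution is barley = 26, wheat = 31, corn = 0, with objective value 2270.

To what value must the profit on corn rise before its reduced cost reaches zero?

38

Binding: labor and land. Non-binding: seed budget (4 unused).
Since seed budget is not tight, its dual is 0.
From A_Bᵀ y = c: 3·y_labor + 3·y_land = 42; 1·y_labor + 5·y_land = 38.
Solving: y_labor = 8, y_land = 6.
corn enters the basis when its profit ≥ yᵀa₃ = 8·1 + 6·5 = 38.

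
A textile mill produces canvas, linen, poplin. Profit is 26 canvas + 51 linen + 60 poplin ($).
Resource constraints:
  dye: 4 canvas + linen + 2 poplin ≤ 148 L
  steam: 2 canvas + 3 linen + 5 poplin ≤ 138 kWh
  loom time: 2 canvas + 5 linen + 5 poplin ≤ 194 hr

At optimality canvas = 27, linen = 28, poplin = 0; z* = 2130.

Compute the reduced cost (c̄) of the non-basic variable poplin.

-5

Binding: steam and loom time. Non-binding: dye (12 unused).
Since dye is not tight, its dual is 0.
The binding rows give the dual system: 2·y_steam + 2·y_loom time = 26 and 3·y_steam + 5·y_loom time = 51.
Solving: y_steam = 7, y_loom time = 6.
Reduced cost of poplin: c₃ − yᵀa₃ = 60 − (7·5 + 6·5) = 60 − 65 = -5.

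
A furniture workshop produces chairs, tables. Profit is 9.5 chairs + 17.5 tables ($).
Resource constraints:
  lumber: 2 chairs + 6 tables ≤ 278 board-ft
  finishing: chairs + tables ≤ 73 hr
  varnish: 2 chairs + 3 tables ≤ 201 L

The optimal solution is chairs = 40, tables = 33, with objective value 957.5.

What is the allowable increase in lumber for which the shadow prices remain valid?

88

Binding constraints: lumber, finishing. The basis is B = [[2,6],[1,1]] with det -4.
Per unit increase in lumber, x* moves by d = (-0.25, 0.25).
The basis stays optimal until varnish becomes binding; allowable increase = 88 board-ft.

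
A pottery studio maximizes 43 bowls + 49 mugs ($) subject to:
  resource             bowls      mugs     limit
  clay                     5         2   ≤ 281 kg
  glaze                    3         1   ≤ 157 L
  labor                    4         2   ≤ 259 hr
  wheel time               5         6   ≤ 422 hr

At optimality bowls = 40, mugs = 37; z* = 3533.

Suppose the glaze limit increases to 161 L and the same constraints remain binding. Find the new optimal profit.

3537

Check each constraint at x*: clay 274/281 (slack 7); glaze 157/157 (tight); labor 234/259 (slack 25); wheel time 422/422 (tight).
Slack constraints have shadow price 0 (complementary slackness).
The binding rows give the dual system: 3·y_glaze + 5·y_wheel time = 43 and 1·y_glaze + 6·y_wheel time = 49.
Solving: y_glaze = 1, y_wheel time = 8.
Δz = y_glaze·Δb = 1 × (4) = 4, so new z* = 3533 + 4 = 3537.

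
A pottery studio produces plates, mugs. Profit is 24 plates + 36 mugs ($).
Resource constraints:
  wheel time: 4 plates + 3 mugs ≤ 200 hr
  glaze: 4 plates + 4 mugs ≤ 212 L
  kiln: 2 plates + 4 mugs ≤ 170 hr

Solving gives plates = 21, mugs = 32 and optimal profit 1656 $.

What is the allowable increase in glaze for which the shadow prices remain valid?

16

Binding constraints: glaze, kiln. The basis is B = [[4,4],[2,4]] with det 8.
Per unit increase in glaze, x* moves by d = (0.5, -0.25).
The basis stays optimal until wheel time becomes binding; allowable increase = 16 L.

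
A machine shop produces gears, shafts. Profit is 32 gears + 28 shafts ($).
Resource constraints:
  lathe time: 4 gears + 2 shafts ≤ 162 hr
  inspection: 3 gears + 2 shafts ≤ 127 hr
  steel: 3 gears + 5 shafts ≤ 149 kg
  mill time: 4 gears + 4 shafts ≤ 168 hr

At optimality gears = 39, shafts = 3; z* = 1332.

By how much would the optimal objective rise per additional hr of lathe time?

2

At the optimum: lathe time uses 162 of 162 (binding); inspection uses 123 of 127 (slack = 4); steel uses 132 of 149 (slack = 17); mill time uses 168 of 168 (binding).
By complementary slackness, y = 0 for the non-binding constraints.
From A_Bᵀ y = c: 4·y_lathe time + 4·y_mill time = 32; 2·y_lathe time + 4·y_mill time = 28.
Solving: y_lathe time = 2, y_mill time = 6.
Shadow price of lathe time = 2.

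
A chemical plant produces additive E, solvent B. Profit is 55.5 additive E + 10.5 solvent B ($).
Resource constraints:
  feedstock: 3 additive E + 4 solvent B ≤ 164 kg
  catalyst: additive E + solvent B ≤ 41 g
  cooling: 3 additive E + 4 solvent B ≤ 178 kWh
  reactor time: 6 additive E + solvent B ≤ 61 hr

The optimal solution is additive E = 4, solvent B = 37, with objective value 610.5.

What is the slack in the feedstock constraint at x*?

feedstock used = 3·4 + 4·37 = 160; slack = 164 − 160 = 4.

4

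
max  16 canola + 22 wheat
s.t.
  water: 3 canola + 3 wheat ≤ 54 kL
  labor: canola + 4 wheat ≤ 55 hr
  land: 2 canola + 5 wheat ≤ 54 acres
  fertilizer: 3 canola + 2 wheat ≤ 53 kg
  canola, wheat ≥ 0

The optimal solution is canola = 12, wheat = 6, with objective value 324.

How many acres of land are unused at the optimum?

0

land used = 2·12 + 5·6 = 54; slack = 54 − 54 = 0.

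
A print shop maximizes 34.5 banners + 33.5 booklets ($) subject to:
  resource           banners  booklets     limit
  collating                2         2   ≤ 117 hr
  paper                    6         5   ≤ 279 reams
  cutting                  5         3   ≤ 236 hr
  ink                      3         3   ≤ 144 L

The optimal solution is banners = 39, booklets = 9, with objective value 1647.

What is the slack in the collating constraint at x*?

21

collating used = 2·39 + 2·9 = 96; slack = 117 − 96 = 21.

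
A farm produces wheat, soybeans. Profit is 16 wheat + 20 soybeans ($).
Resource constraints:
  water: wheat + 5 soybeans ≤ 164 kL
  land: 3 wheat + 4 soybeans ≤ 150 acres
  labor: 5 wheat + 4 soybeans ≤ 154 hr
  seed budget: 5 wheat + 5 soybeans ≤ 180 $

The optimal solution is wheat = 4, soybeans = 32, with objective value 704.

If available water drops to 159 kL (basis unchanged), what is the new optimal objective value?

Check each constraint at x*: water 164/164 (tight); land 140/150 (slack 10); labor 148/154 (slack 6); seed budget 180/180 (tight).
Slack constraints have shadow price 0 (complementary slackness).
The binding rows give the dual system: 1·y_water + 5·y_seed budget = 16 and 5·y_water + 5·y_seed budget = 20.
This yields shadow prices y_water = 1, y_seed budget = 3.
Δz = y_water·Δb = 1 × (-5) = -5, so new z* = 704 − 5 = 699.

699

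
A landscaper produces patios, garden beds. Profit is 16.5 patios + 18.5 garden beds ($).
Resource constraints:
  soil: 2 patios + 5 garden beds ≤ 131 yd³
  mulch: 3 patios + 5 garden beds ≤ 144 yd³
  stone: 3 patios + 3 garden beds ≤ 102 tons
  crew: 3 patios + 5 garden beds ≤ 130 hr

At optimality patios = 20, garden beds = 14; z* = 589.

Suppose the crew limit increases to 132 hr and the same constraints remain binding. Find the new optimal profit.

Check each constraint at x*: soil 110/131 (slack 21); mulch 130/144 (slack 14); stone 102/102 (tight); crew 130/130 (tight).
By complementary slackness, y = 0 for the non-binding constraints.
From A_Bᵀ y = c: 3·y_stone + 3·y_crew = 16.5; 3·y_stone + 5·y_crew = 18.5.
This yields shadow prices y_stone = 4.5, y_crew = 1.
Δz = y_crew·Δb = 1 × (2) = 2, so new z* = 589 + 2 = 591.

591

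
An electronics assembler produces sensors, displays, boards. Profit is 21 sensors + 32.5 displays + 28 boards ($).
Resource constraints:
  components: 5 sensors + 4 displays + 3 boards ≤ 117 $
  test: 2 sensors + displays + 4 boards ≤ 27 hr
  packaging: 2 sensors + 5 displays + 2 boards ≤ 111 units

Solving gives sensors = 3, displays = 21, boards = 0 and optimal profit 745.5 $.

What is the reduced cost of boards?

At the optimum: components uses 99 of 117 (slack = 18); test uses 27 of 27 (binding); packaging uses 111 of 111 (binding).
Slack constraints have shadow price 0 (complementary slackness).
The binding rows give the dual system: 2·y_test + 2·y_packaging = 21 and 1·y_test + 5·y_packaging = 32.5.
Solving: y_test = 5, y_packaging = 5.5.
Reduced cost of boards: c₃ − yᵀa₃ = 28 − (5·4 + 5.5·2) = 28 − 31 = -3.

-3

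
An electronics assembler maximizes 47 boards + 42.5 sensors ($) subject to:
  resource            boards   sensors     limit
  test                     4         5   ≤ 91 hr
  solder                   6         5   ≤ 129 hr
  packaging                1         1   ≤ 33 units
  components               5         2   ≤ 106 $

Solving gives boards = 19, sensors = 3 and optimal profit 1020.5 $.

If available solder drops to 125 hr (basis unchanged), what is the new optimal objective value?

994.5

At the optimum: test uses 91 of 91 (binding); solder uses 129 of 129 (binding); packaging uses 22 of 33 (slack = 11); components uses 101 of 106 (slack = 5).
Slack constraints have shadow price 0 (complementary slackness).
The binding rows give the dual system: 4·y_test + 6·y_solder = 47 and 5·y_test + 5·y_solder = 42.5.
This yields shadow prices y_test = 2, y_solder = 6.5.
Δz = y_solder·Δb = 6.5 × (-4) = -26, so new z* = 1020.5 − 26 = 994.5.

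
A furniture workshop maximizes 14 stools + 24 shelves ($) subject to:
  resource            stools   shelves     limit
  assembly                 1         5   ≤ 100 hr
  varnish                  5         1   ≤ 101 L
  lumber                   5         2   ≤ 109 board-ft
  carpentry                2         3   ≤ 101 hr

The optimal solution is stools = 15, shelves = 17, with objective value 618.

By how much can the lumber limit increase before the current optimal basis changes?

8.625

Binding constraints: assembly, lumber. The basis is B = [[1,5],[5,2]] with det -23.
Per unit increase in lumber, x* moves by d = (0.2174, -0.0435).
The basis stays optimal until varnish becomes binding; allowable increase = 8.625 board-ft.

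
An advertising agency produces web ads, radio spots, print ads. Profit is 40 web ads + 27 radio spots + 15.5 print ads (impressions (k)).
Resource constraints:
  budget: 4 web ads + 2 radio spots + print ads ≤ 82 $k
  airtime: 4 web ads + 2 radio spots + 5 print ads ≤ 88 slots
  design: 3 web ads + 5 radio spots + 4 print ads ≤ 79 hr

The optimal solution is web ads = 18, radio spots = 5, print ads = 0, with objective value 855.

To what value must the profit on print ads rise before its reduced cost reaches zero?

16.5

Binding: budget and design. Non-binding: airtime (6 unused).
By complementary slackness, y = 0 for the non-binding constraint.
The binding rows give the dual system: 4·y_budget + 3·y_design = 40 and 2·y_budget + 5·y_design = 27.
Solving: y_budget = 8.5, y_design = 2.
print ads enters the basis when its profit ≥ yᵀa₃ = 8.5·1 + 2·4 = 16.5.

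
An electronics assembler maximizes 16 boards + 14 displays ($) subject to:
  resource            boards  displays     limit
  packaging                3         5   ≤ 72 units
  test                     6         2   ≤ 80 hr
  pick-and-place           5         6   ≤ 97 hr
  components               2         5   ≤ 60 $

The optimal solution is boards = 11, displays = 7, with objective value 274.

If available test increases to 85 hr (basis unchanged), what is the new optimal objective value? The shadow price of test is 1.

Δb = 5, so new z* = 274 + (1)·(5) = 274 + 5 = 279.

279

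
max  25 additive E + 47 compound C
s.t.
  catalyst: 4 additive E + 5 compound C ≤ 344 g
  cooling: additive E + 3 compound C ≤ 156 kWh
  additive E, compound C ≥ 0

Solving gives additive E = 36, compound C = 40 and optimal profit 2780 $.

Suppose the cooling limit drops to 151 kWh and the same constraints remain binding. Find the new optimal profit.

At the optimum: catalyst uses 344 of 344 (binding); cooling uses 156 of 156 (binding).
From A_Bᵀ y = c: 4·y_catalyst + 1·y_cooling = 25; 5·y_catalyst + 3·y_cooling = 47.
→ y_catalyst = 4 and y_cooling = 9.
Δz = y_cooling·Δb = 9 × (-5) = -45, so new z* = 2780 − 45 = 2735.

2735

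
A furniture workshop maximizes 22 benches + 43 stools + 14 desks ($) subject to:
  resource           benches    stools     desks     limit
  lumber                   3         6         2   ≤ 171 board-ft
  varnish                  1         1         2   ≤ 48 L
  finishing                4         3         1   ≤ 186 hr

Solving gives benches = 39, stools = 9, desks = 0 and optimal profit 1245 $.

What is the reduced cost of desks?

Binding: lumber and varnish. Non-binding: finishing (3 unused).
Slack constraints have shadow price 0 (complementary slackness).
Dual feasibility on the basic columns requires 3·y_lumber + 1·y_varnish = 22, 6·y_lumber + 1·y_varnish = 43.
Solving: y_lumber = 7, y_varnish = 1.
Reduced cost of desks: c₃ − yᵀa₃ = 14 − (7·2 + 1·2) = 14 − 16 = -2.

-2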